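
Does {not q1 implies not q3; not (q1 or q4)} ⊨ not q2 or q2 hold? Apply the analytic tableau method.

Yes

Initial set: {(not q1 implies not q3); not (q1 or q4); not (not q2 or q2)}.
not (q1 or q4): α-rule — add not q1, not q4.
not (not q2 or q2): α-rule — add not not q2, not q2.
× closes — contains both q2 and not q2.
All 1 branch closes.
Every branch closed, so the premises entail the conclusion.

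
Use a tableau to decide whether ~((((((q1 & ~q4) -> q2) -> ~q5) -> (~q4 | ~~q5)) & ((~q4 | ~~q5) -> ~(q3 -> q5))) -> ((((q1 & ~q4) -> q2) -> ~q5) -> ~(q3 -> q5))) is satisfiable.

Initial set: {~((((((q1 & ~q4) -> q2) -> ~q5) -> (~q4 | ~~q5)) & ((~q4 | ~~q5) -> ~(q3 -> q5))) -> ((((q1 & ~q4) -> q2) -> ~q5) -> ~(q3 -> q5)))}.
~((((((q1 & ~q4) -> q2) -> ~q5) -> (~q4 | ~~q5)) & ((~q4 | ~~q5) -> ~(q3 -> q5))) -> ((((q1 & ~q4) -> q2) -> ~q5) -> ~(q3 -> q5))): α-rule — add (((((q1 & ~q4) -> q2) -> ~q5) -> (~q4 | ~~q5)) & ((~q4 | ~~q5) -> ~(q3 -> q5))), ~((((q1 & ~q4) -> q2) -> ~q5) -> ~(q3 -> q5)).
(((((q1 & ~q4) -> q2) -> ~q5) -> (~q4 | ~~q5)) & ((~q4 | ~~q5) -> ~(q3 -> q5))): α-rule — add ((((q1 & ~q4) -> q2) -> ~q5) -> (~q4 | ~~q5)), ((~q4 | ~~q5) -> ~(q3 -> q5)).
~((((q1 & ~q4) -> q2) -> ~q5) -> ~(q3 -> q5)): α-rule — add (((q1 & ~q4) -> q2) -> ~q5), ~~(q3 -> q5).
((((q1 & ~q4) -> q2) -> ~q5) -> (~q4 | ~~q5)): β-rule — branch into ~(((q1 & ~q4) -> q2) -> ~q5)  //  (~q4 | ~~q5).
  branch 1 (add ~(((q1 & ~q4) -> q2) -> ~q5)):
    ~(((q1 & ~q4) -> q2) -> ~q5): α-rule — add ((q1 & ~q4) -> q2), ~~q5.
    ((~q4 | ~~q5) -> ~(q3 -> q5)): β-rule — branch into ~(~q4 | ~~q5)  //  ~(q3 -> q5).
      branch 1.1 (add ~(~q4 | ~~q5)):
        ~(~q4 | ~~q5): α-rule — add ~~q4, ~~~q5.
        ~~~q5: drop double negation, giving ~q5.
        × closes — contains both q5 and ~q5.
      branch 1.2 (add ~(q3 -> q5)):
        ~(q3 -> q5): α-rule — add q3, ~q5.
        × closes — contains both q5 and ~q5.
  branch 2 (add (~q4 | ~~q5)):
    ((~q4 | ~~q5) -> ~(q3 -> q5)): β-rule — branch into ~(~q4 | ~~q5)  //  ~(q3 -> q5).
      branch 2.1 (add ~(~q4 | ~~q5)):
        ~(~q4 | ~~q5): α-rule — add ~~q4, ~~~q5.
        ~~~q5: drop double negation, giving ~q5.
        (((q1 & ~q4) -> q2) -> ~q5): β-rule — branch into ~((q1 & ~q4) -> q2)  //  ~q5.
          branch 2.1.1 (add ~((q1 & ~q4) -> q2)):
            ~((q1 & ~q4) -> q2): α-rule — add (q1 & ~q4), ~q2.
            (q1 & ~q4): α-rule — add q1, ~q4.
            × closes — contains both q4 and ~q4.
          branch 2.1.2 (add ~q5):
            ~~(q3 -> q5): β-rule — branch into ~q3  //  q5.
              branch 2.1.2.1 (add ~q3):
                (~q4 | ~~q5): β-rule — branch into ~q4  //  ~~q5.
                  branch 2.1.2.1.1 (add ~q4):
                    × closes — contains both q4 and ~q4.
                  branch 2.1.2.1.2 (add ~~q5):
                    ~~q5: drop double negation, giving q5.
                    × closes — contains both q5 and ~q5.
              branch 2.1.2.2 (add q5):
                × closes — contains both q5 and ~q5.
      branch 2.2 (add ~(q3 -> q5)):
        ~(q3 -> q5): α-rule — add q3, ~q5.
        (((q1 & ~q4) -> q2) -> ~q5): β-rule — branch into ~((q1 & ~q4) -> q2)  //  ~q5.
          branch 2.2.1 (add ~((q1 & ~q4) -> q2)):
            ~((q1 & ~q4) -> q2): α-rule — add (q1 & ~q4), ~q2.
            (q1 & ~q4): α-rule — add q1, ~q4.
            ~~(q3 -> q5): β-rule — branch into ~q3  //  q5.
              branch 2.2.1.1 (add ~q3):
                × closes — contains both q3 and ~q3.
              branch 2.2.1.2 (add q5):
                × closes — contains both q5 and ~q5.
          branch 2.2.2 (add ~q5):
            ~~(q3 -> q5): β-rule — branch into ~q3  //  q5.
              branch 2.2.2.1 (add ~q3):
                × closes — contains both q3 and ~q3.
              branch 2.2.2.2 (add q5):
                × closes — contains both q5 and ~q5.
All 10 branches close.
Every branch closed; the formula is unsatisfiable.

Unsatisfiable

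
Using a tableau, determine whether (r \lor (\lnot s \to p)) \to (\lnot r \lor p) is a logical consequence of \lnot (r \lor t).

Yes

Initial set: {\lnot (r \lor t); \lnot ((r \lor (\lnot s \to p)) \to (\lnot r \lor p))}.
\lnot (r \lor t): α-rule — add \lnot r, \lnot t.
\lnot ((r \lor (\lnot s \to p)) \to (\lnot r \lor p)): α-rule — add (r \lor (\lnot s \to p)), \lnot (\lnot r \lor p).
\lnot (\lnot r \lor p): α-rule — add \lnot \lnot r, \lnot p.
× closes — contains both r and \lnot r.
All 1 branch closes.
Every branch closed, so the premises entail the conclusion.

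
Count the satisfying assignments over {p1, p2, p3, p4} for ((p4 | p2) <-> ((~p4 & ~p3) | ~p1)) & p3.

Initial set: {(((p4 | p2) <-> ((~p4 & ~p3) | ~p1)) & p3)}.
(((p4 | p2) <-> ((~p4 & ~p3) | ~p1)) & p3): α-rule — add ((p4 | p2) <-> ((~p4 & ~p3) | ~p1)), p3.
((p4 | p2) <-> ((~p4 & ~p3) | ~p1)): β-rule — branch into (p4 | p2), ((~p4 & ~p3) | ~p1)  //  ~(p4 | p2), ~((~p4 & ~p3) | ~p1).
  branch 1 (add (p4 | p2), ((~p4 & ~p3) | ~p1)):
    (p4 | p2): β-rule — branch into p4  //  p2.
      branch 1.1 (add p4):
        ((~p4 & ~p3) | ~p1): β-rule — branch into (~p4 & ~p3)  //  ~p1.
          branch 1.1.1 (add (~p4 & ~p3)):
            (~p4 & ~p3): α-rule — add ~p4, ~p3.
            × closes — contains both p4 and ~p4.
          branch 1.1.2 (add ~p1):
            ○ open, literals {p1=F, p3=T, p4=T}.
      branch 1.2 (add p2):
        ((~p4 & ~p3) | ~p1): β-rule — branch into (~p4 & ~p3)  //  ~p1.
          branch 1.2.1 (add (~p4 & ~p3)):
            (~p4 & ~p3): α-rule — add ~p4, ~p3.
            × closes — contains both p3 and ~p3.
          branch 1.2.2 (add ~p1):
            ○ open, literals {p1=F, p2=T, p3=T}.
  branch 2 (add ~(p4 | p2), ~((~p4 & ~p3) | ~p1)):
    ~(p4 | p2): α-rule — add ~p4, ~p2.
    ~((~p4 & ~p3) | ~p1): α-rule — add ~(~p4 & ~p3), ~~p1.
    ~(~p4 & ~p3): β-rule — branch into ~~p4  //  ~~p3.
      branch 2.1 (add ~~p4):
        × closes — contains both p4 and ~p4.
      branch 2.2 (add ~~p3):
        ○ open, literals {p1=T, p2=F, p3=T, p4=F}.
3 branches closed, 3 open.
Each open branch fixes some atoms; the unmentioned ones are free. Counting distinct full assignments: branch {p1=F, p3=T, p4=T} (p2) contributes 2 new; branch {p1=F, p2=T, p3=T} (p4) contributes 1 new; branch {p1=T, p2=F, p3=T, p4=F} (none free) contributes 1 new. Total: 4.

4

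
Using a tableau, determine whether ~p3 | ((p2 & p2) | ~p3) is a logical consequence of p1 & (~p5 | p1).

No

Initial set: {(p1 & (~p5 | p1)); ~(~p3 | ((p2 & p2) | ~p3))}.
(p1 & (~p5 | p1)): α-rule — add p1, (~p5 | p1).
~(~p3 | ((p2 & p2) | ~p3)): α-rule — add ~~p3, ~((p2 & p2) | ~p3).
~((p2 & p2) | ~p3): α-rule — add ~(p2 & p2), ~~p3.
(~p5 | p1): β-rule — branch into ~p5  //  p1.
  branch 1 (add ~p5):
    ~(p2 & p2): β-rule — branch into ~p2  //  ~p2.
      branch 1.1 (add ~p2):
        ○ open, literals {p1=1, p2=0, p3=1, p5=0}.
      branch 1.2 (add ~p2):
        ○ open, literals {p1=1, p2=0, p3=1, p5=0}.
  branch 2 (add p1):
    ~(p2 & p2): β-rule — branch into ~p2  //  ~p2.
      branch 2.1 (add ~p2):
        ○ open, literals {p1=1, p2=0, p3=1}.
      branch 2.2 (add ~p2):
        ○ open, literals {p1=1, p2=0, p3=1}.
0 branches closed, 4 open.
An open branch gives a countermodel: p1=1, p2=0, p3=1, p5=0 (unmentioned atoms arbitrary); the premises hold there but the conclusion fails.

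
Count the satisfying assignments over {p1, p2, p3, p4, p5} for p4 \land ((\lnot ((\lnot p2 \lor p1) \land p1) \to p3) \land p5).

Initial set: {(p4 \land ((\lnot ((\lnot p2 \lor p1) \land p1) \to p3) \land p5))}.
(p4 \land ((\lnot ((\lnot p2 \lor p1) \land p1) \to p3) \land p5)): α-rule — add p4, ((\lnot ((\lnot p2 \lor p1) \land p1) \to p3) \land p5).
((\lnot ((\lnot p2 \lor p1) \land p1) \to p3) \land p5): α-rule — add (\lnot ((\lnot p2 \lor p1) \land p1) \to p3), p5.
(\lnot ((\lnot p2 \lor p1) \land p1) \to p3): β-rule — branch into \lnot \lnot ((\lnot p2 \lor p1) \land p1)  //  p3.
  branch 1 (add \lnot \lnot ((\lnot p2 \lor p1) \land p1)):
    \lnot \lnot ((\lnot p2 \lor p1) \land p1): α-rule — add (\lnot p2 \lor p1), p1.
    (\lnot p2 \lor p1): β-rule — branch into \lnot p2  //  p1.
      branch 1.1 (add \lnot p2):
        ○ open, literals {p1=true, p2=false, p4=true, p5=true}.
      branch 1.2 (add p1):
        ○ open, literals {p1=true, p4=true, p5=true}.
  branch 2 (add p3):
    ○ open, literals {p3=true, p4=true, p5=true}.
0 branches closed, 3 open.
Each open branch fixes some atoms; the unmentioned ones are free. Counting distinct full assignments: branch {p1=true, p2=false, p4=true, p5=true} (p3) contributes 2 new; branch {p1=true, p4=true, p5=true} (p2, p3) contributes 2 new; branch {p3=true, p4=true, p5=true} (p1, p2) contributes 2 new. Total: 6.

6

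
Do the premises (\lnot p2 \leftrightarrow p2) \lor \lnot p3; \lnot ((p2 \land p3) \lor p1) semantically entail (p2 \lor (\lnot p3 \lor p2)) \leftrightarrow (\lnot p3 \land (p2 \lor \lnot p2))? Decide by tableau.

Initial set: {((\lnot p2 \leftrightarrow p2) \lor \lnot p3); \lnot ((p2 \land p3) \lor p1); \lnot ((p2 \lor (\lnot p3 \lor p2)) \leftrightarrow (\lnot p3 \land (p2 \lor \lnot p2)))}.
\lnot ((p2 \land p3) \lor p1): α-rule — add \lnot (p2 \land p3), \lnot p1.
((\lnot p2 \leftrightarrow p2) \lor \lnot p3): β-rule — branch into (\lnot p2 \leftrightarrow p2)  //  \lnot p3.
  branch 1 (add (\lnot p2 \leftrightarrow p2)):
    \lnot ((p2 \lor (\lnot p3 \lor p2)) \leftrightarrow (\lnot p3 \land (p2 \lor \lnot p2))): β-rule — branch into (p2 \lor (\lnot p3 \lor p2)), \lnot (\lnot p3 \land (p2 \lor \lnot p2))  //  \lnot (p2 \lor (\lnot p3 \lor p2)), (\lnot p3 \land (p2 \lor \lnot p2)).
      branch 1.1 (add (p2 \lor (\lnot p3 \lor p2)), \lnot (\lnot p3 \land (p2 \lor \lnot p2))):
        \lnot (p2 \land p3): β-rule — branch into \lnot p2  //  \lnot p3.
          branch 1.1.1 (add \lnot p2):
            (\lnot p2 \leftrightarrow p2): β-rule — branch into \lnot p2, p2  //  \lnot \lnot p2, \lnot p2.
              branch 1.1.1.1 (add \lnot p2, p2):
                × closes — contains both p2 and \lnot p2.
              branch 1.1.1.2 (add \lnot \lnot p2, \lnot p2):
                × closes — contains both p2 and \lnot p2.
          branch 1.1.2 (add \lnot p3):
            (\lnot p2 \leftrightarrow p2): β-rule — branch into \lnot p2, p2  //  \lnot \lnot p2, \lnot p2.
              branch 1.1.2.1 (add \lnot p2, p2):
                × closes — contains both p2 and \lnot p2.
              branch 1.1.2.2 (add \lnot \lnot p2, \lnot p2):
                × closes — contains both p2 and \lnot p2.
      branch 1.2 (add \lnot (p2 \lor (\lnot p3 \lor p2)), (\lnot p3 \land (p2 \lor \lnot p2))):
        \lnot (p2 \lor (\lnot p3 \lor p2)): α-rule — add \lnot p2, \lnot (\lnot p3 \lor p2).
        (\lnot p3 \land (p2 \lor \lnot p2)): α-rule — add \lnot p3, (p2 \lor \lnot p2).
        \lnot (\lnot p3 \lor p2): α-rule — add \lnot \lnot p3, \lnot p2.
        × closes — contains both p3 and \lnot p3.
  branch 2 (add \lnot p3):
    \lnot ((p2 \lor (\lnot p3 \lor p2)) \leftrightarrow (\lnot p3 \land (p2 \lor \lnot p2))): β-rule — branch into (p2 \lor (\lnot p3 \lor p2)), \lnot (\lnot p3 \land (p2 \lor \lnot p2))  //  \lnot (p2 \lor (\lnot p3 \lor p2)), (\lnot p3 \land (p2 \lor \lnot p2)).
      branch 2.1 (add (p2 \lor (\lnot p3 \lor p2)), \lnot (\lnot p3 \land (p2 \lor \lnot p2))):
        \lnot (p2 \land p3): β-rule — branch into \lnot p2  //  \lnot p3.
          branch 2.1.1 (add \lnot p2):
            (p2 \lor (\lnot p3 \lor p2)): β-rule — branch into p2  //  (\lnot p3 \lor p2).
              branch 2.1.1.1 (add p2):
                × closes — contains both p2 and \lnot p2.
              branch 2.1.1.2 (add (\lnot p3 \lor p2)):
                \lnot (\lnot p3 \land (p2 \lor \lnot p2)): β-rule — branch into \lnot \lnot p3  //  \lnot (p2 \lor \lnot p2).
                  branch 2.1.1.2.1 (add \lnot \lnot p3):
                    × closes — contains both p3 and \lnot p3.
                  branch 2.1.1.2.2 (add \lnot (p2 \lor \lnot p2)):
                    \lnot (p2 \lor \lnot p2): α-rule — add \lnot p2, \lnot \lnot p2.
                    × closes — contains both p2 and \lnot p2.
          branch 2.1.2 (add \lnot p3):
            (p2 \lor (\lnot p3 \lor p2)): β-rule — branch into p2  //  (\lnot p3 \lor p2).
              branch 2.1.2.1 (add p2):
                \lnot (\lnot p3 \land (p2 \lor \lnot p2)): β-rule — branch into \lnot \lnot p3  //  \lnot (p2 \lor \lnot p2).
                  branch 2.1.2.1.1 (add \lnot \lnot p3):
                    × closes — contains both p3 and \lnot p3.
                  branch 2.1.2.1.2 (add \lnot (p2 \lor \lnot p2)):
                    \lnot (p2 \lor \lnot p2): α-rule — add \lnot p2, \lnot \lnot p2.
                    × closes — contains both p2 and \lnot p2.
              branch 2.1.2.2 (add (\lnot p3 \lor p2)):
                \lnot (\lnot p3 \land (p2 \lor \lnot p2)): β-rule — branch into \lnot \lnot p3  //  \lnot (p2 \lor \lnot p2).
                  branch 2.1.2.2.1 (add \lnot \lnot p3):
                    × closes — contains both p3 and \lnot p3.
                  branch 2.1.2.2.2 (add \lnot (p2 \lor \lnot p2)):
                    \lnot (p2 \lor \lnot p2): α-rule — add \lnot p2, \lnot \lnot p2.
                    × closes — contains both p2 and \lnot p2.
      branch 2.2 (add \lnot (p2 \lor (\lnot p3 \lor p2)), (\lnot p3 \land (p2 \lor \lnot p2))):
        \lnot (p2 \lor (\lnot p3 \lor p2)): α-rule — add \lnot p2, \lnot (\lnot p3 \lor p2).
        (\lnot p3 \land (p2 \lor \lnot p2)): α-rule — add \lnot p3, (p2 \lor \lnot p2).
        \lnot (\lnot p3 \lor p2): α-rule — add \lnot \lnot p3, \lnot p2.
        × closes — contains both p3 and \lnot p3.
All 13 branches close.
Every branch closed, so the premises entail the conclusion.

Yes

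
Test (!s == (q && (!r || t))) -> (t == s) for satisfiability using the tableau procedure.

Satisfiable

Initial set: {((!s == (q && (!r || t))) -> (t == s))}.
((!s == (q && (!r || t))) -> (t == s)): β-rule — branch into !(!s == (q && (!r || t)))  //  (t == s).
  branch 1 (add !(!s == (q && (!r || t)))):
    !(!s == (q && (!r || t))): β-rule — branch into !s, !(q && (!r || t))  //  !!s, (q && (!r || t)).
      branch 1.1 (add !s, !(q && (!r || t))):
        !(q && (!r || t)): β-rule — branch into !q  //  !(!r || t).
          branch 1.1.1 (add !q):
            ○ open, literals {q=false, s=false}.
          branch 1.1.2 (add !(!r || t)):
            !(!r || t): α-rule — add !!r, !t.
            ○ open, literals {r=true, s=false, t=false}.
      branch 1.2 (add !!s, (q && (!r || t))):
        (q && (!r || t)): α-rule — add q, (!r || t).
        (!r || t): β-rule — branch into !r  //  t.
          branch 1.2.1 (add !r):
            ○ open, literals {q=true, r=false, s=true}.
          branch 1.2.2 (add t):
            ○ open, literals {q=true, s=true, t=true}.
  branch 2 (add (t == s)):
    (t == s): β-rule — branch into t, s  //  !t, !s.
      branch 2.1 (add t, s):
        ○ open, literals {s=true, t=true}.
      branch 2.2 (add !t, !s):
        ○ open, literals {s=false, t=false}.
0 branches closed, 6 open.
An open branch gives a satisfying assignment: q=false, s=false.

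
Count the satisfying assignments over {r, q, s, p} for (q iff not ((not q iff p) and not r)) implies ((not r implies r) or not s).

Initial set: {((q iff not ((not q iff p) and not r)) implies ((not r implies r) or not s))}.
((q iff not ((not q iff p) and not r)) implies ((not r implies r) or not s)): β-rule — branch into not (q iff not ((not q iff p) and not r))  //  ((not r implies r) or not s).
  branch 1 (add not (q iff not ((not q iff p) and not r))):
    not (q iff not ((not q iff p) and not r)): β-rule — branch into q, not not ((not q iff p) and not r)  //  not q, not ((not q iff p) and not r).
      branch 1.1 (add q, not not ((not q iff p) and not r)):
        not not ((not q iff p) and not r): α-rule — add (not q iff p), not r.
        (not q iff p): β-rule — branch into not q, p  //  not not q, not p.
          branch 1.1.1 (add not q, p):
            × closes — contains both q and not q.
          branch 1.1.2 (add not not q, not p):
            ○ open, literals {p=0, q=1, r=0}.
      branch 1.2 (add not q, not ((not q iff p) and not r)):
        not ((not q iff p) and not r): β-rule — branch into not (not q iff p)  //  not not r.
          branch 1.2.1 (add not (not q iff p)):
            not (not q iff p): β-rule — branch into not q, not p  //  not not q, p.
              branch 1.2.1.1 (add not q, not p):
                ○ open, literals {p=0, q=0}.
              branch 1.2.1.2 (add not not q, p):
                × closes — contains both q and not q.
          branch 1.2.2 (add not not r):
            ○ open, literals {q=0, r=1}.
  branch 2 (add ((not r implies r) or not s)):
    ((not r implies r) or not s): β-rule — branch into (not r implies r)  //  not s.
      branch 2.1 (add (not r implies r)):
        (not r implies r): β-rule — branch into not not r  //  r.
          branch 2.1.1 (add not not r):
            ○ open, literals {r=1}.
          branch 2.1.2 (add r):
            ○ open, literals {r=1}.
      branch 2.2 (add not s):
        ○ open, literals {s=0}.
2 branches closed, 6 open.
Each open branch fixes some atoms; the unmentioned ones are free. Counting distinct full assignments: branch {p=0, q=1, r=0} (s) contributes 2 new; branch {p=0, q=0} (r, s) contributes 4 new; branch {q=0, r=1} (s, p) contributes 2 new; branch {r=1} (q, s, p) contributes 4 new; branch {r=1} (q, s, p) contributes 0 new; branch {s=0} (r, q, p) contributes 2 new. Total: 14.

14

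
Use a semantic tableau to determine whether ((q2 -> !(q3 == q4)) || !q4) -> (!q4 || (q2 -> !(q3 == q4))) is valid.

Valid

Assume the negation and expand:
Initial set: {F (((q2 -> !(q3 == q4)) || !q4) -> (!q4 || (q2 -> !(q3 == q4))))}.
F (((q2 -> !(q3 == q4)) || !q4) -> (!q4 || (q2 -> !(q3 == q4)))): α-rule — add T ((q2 -> !(q3 == q4)) || !q4), F (!q4 || (q2 -> !(q3 == q4))).
F (!q4 || (q2 -> !(q3 == q4))): α-rule — add F !q4, F (q2 -> !(q3 == q4)).
F (q2 -> !(q3 == q4)): α-rule — add T q2, F !(q3 == q4).
T ((q2 -> !(q3 == q4)) || !q4): β-rule — branch into T (q2 -> !(q3 == q4))  //  T !q4.
  branch 1 (add T (q2 -> !(q3 == q4))):
    F !(q3 == q4): β-rule — branch into T q3, T q4  //  F q3, F q4.
      branch 1.1 (add T q3, T q4):
        T (q2 -> !(q3 == q4)): β-rule — branch into F q2  //  T !(q3 == q4).
          branch 1.1.1 (add F q2):
            × closes — contains both q2 and !q2.
          branch 1.1.2 (add T !(q3 == q4)):
            T !(q3 == q4): β-rule — branch into T q3, F q4  //  F q3, T q4.
              branch 1.1.2.1 (add T q3, F q4):
                × closes — contains both q4 and !q4.
              branch 1.1.2.2 (add F q3, T q4):
                × closes — contains both q3 and !q3.
      branch 1.2 (add F q3, F q4):
        × closes — contains both q4 and !q4.
  branch 2 (add T !q4):
    × closes — contains both q4 and !q4.
All 5 branches close.
Every branch closed, so the negation is unsatisfiable and the formula is valid.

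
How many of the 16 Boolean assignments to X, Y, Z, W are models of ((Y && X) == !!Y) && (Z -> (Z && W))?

9

Initial set: {(((Y && X) == !!Y) && (Z -> (Z && W)))}.
(((Y && X) == !!Y) && (Z -> (Z && W))): α-rule — add ((Y && X) == !!Y), (Z -> (Z && W)).
((Y && X) == !!Y): β-rule — branch into (Y && X), !!Y  //  !(Y && X), !!!Y.
  branch 1 (add (Y && X), !!Y):
    (Y && X): α-rule — add Y, X.
    !!Y: drop double negation, giving Y.
    (Z -> (Z && W)): β-rule — branch into !Z  //  (Z && W).
      branch 1.1 (add !Z):
        ○ open, literals {X=1, Y=1, Z=0}.
      branch 1.2 (add (Z && W)):
        (Z && W): α-rule — add Z, W.
        ○ open, literals {W=1, X=1, Y=1, Z=1}.
  branch 2 (add !(Y && X), !!!Y):
    !!!Y: drop double negation, giving !Y.
    (Z -> (Z && W)): β-rule — branch into !Z  //  (Z && W).
      branch 2.1 (add !Z):
        !(Y && X): β-rule — branch into !Y  //  !X.
          branch 2.1.1 (add !Y):
            ○ open, literals {Y=0, Z=0}.
          branch 2.1.2 (add !X):
            ○ open, literals {X=0, Y=0, Z=0}.
      branch 2.2 (add (Z && W)):
        (Z && W): α-rule — add Z, W.
        !(Y && X): β-rule — branch into !Y  //  !X.
          branch 2.2.1 (add !Y):
            ○ open, literals {W=1, Y=0, Z=1}.
          branch 2.2.2 (add !X):
            ○ open, literals {W=1, X=0, Y=0, Z=1}.
0 branches closed, 6 open.
Each open branch fixes some atoms; the unmentioned ones are free. Counting distinct full assignments: branch {X=1, Y=1, Z=0} (W) contributes 2 new; branch {W=1, X=1, Y=1, Z=1} (none free) contributes 1 new; branch {Y=0, Z=0} (X, W) contributes 4 new; branch {X=0, Y=0, Z=0} (W) contributes 0 new; branch {W=1, Y=0, Z=1} (X) contributes 2 new; branch {W=1, X=0, Y=0, Z=1} (none free) contributes 0 new. Total: 9.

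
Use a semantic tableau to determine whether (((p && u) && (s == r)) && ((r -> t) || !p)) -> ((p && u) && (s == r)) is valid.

Assume the negation and expand:
Initial set: {F ((((p && u) && (s == r)) && ((r -> t) || !p)) -> ((p && u) && (s == r)))}.
F ((((p && u) && (s == r)) && ((r -> t) || !p)) -> ((p && u) && (s == r))): α-rule — add T (((p && u) && (s == r)) && ((r -> t) || !p)), F ((p && u) && (s == r)).
T (((p && u) && (s == r)) && ((r -> t) || !p)): α-rule — add T ((p && u) && (s == r)), T ((r -> t) || !p).
T ((p && u) && (s == r)): α-rule — add T (p && u), T (s == r).
T (p && u): α-rule — add T p, T u.
F ((p && u) && (s == r)): β-rule — branch into F (p && u)  //  F (s == r).
  branch 1 (add F (p && u)):
    T ((r -> t) || !p): β-rule — branch into T (r -> t)  //  T !p.
      branch 1.1 (add T (r -> t)):
        T (s == r): β-rule — branch into T s, T r  //  F s, F r.
          branch 1.1.1 (add T s, T r):
            F (p && u): β-rule — branch into F p  //  F u.
              branch 1.1.1.1 (add F p):
                × closes — contains both p and !p.
              branch 1.1.1.2 (add F u):
                × closes — contains both u and !u.
          branch 1.1.2 (add F s, F r):
            F (p && u): β-rule — branch into F p  //  F u.
              branch 1.1.2.1 (add F p):
                × closes — contains both p and !p.
              branch 1.1.2.2 (add F u):
                × closes — contains both u and !u.
      branch 1.2 (add T !p):
        × closes — contains both p and !p.
  branch 2 (add F (s == r)):
    T ((r -> t) || !p): β-rule — branch into T (r -> t)  //  T !p.
      branch 2.1 (add T (r -> t)):
        T (s == r): β-rule — branch into T s, T r  //  F s, F r.
          branch 2.1.1 (add T s, T r):
            F (s == r): β-rule — branch into T s, F r  //  F s, T r.
              branch 2.1.1.1 (add T s, F r):
                × closes — contains both r and !r.
              branch 2.1.1.2 (add F s, T r):
                × closes — contains both s and !s.
          branch 2.1.2 (add F s, F r):
            F (s == r): β-rule — branch into T s, F r  //  F s, T r.
              branch 2.1.2.1 (add T s, F r):
                × closes — contains both s and !s.
              branch 2.1.2.2 (add F s, T r):
                × closes — contains both r and !r.
      branch 2.2 (add T !p):
        × closes — contains both p and !p.
All 10 branches close.
Every branch closed, so the negation is unsatisfiable and the formula is valid.

Valid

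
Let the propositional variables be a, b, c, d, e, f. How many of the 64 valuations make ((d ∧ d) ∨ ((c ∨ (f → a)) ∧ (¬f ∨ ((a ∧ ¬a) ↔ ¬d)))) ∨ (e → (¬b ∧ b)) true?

56

Initial set: {T (((d ∧ d) ∨ ((c ∨ (f → a)) ∧ (¬f ∨ ((a ∧ ¬a) ↔ ¬d)))) ∨ (e → (¬b ∧ b)))}.
T (((d ∧ d) ∨ ((c ∨ (f → a)) ∧ (¬f ∨ ((a ∧ ¬a) ↔ ¬d)))) ∨ (e → (¬b ∧ b))): β-rule — branch into T ((d ∧ d) ∨ ((c ∨ (f → a)) ∧ (¬f ∨ ((a ∧ ¬a) ↔ ¬d))))  //  T (e → (¬b ∧ b)).
  branch 1 (add T ((d ∧ d) ∨ ((c ∨ (f → a)) ∧ (¬f ∨ ((a ∧ ¬a) ↔ ¬d))))):
    T ((d ∧ d) ∨ ((c ∨ (f → a)) ∧ (¬f ∨ ((a ∧ ¬a) ↔ ¬d)))): β-rule — branch into T (d ∧ d)  //  T ((c ∨ (f → a)) ∧ (¬f ∨ ((a ∧ ¬a) ↔ ¬d))).
      branch 1.1 (add T (d ∧ d)):
        T (d ∧ d): α-rule — add T d, T d.
        ○ open, literals {d=T}.
      branch 1.2 (add T ((c ∨ (f → a)) ∧ (¬f ∨ ((a ∧ ¬a) ↔ ¬d)))):
        T ((c ∨ (f → a)) ∧ (¬f ∨ ((a ∧ ¬a) ↔ ¬d))): α-rule — add T (c ∨ (f → a)), T (¬f ∨ ((a ∧ ¬a) ↔ ¬d)).
        T (c ∨ (f → a)): β-rule — branch into T c  //  T (f → a).
          branch 1.2.1 (add T c):
            T (¬f ∨ ((a ∧ ¬a) ↔ ¬d)): β-rule — branch into T ¬f  //  T ((a ∧ ¬a) ↔ ¬d).
              branch 1.2.1.1 (add T ¬f):
                ○ open, literals {c=T, f=F}.
              branch 1.2.1.2 (add T ((a ∧ ¬a) ↔ ¬d)):
                T ((a ∧ ¬a) ↔ ¬d): β-rule — branch into T (a ∧ ¬a), T ¬d  //  F (a ∧ ¬a), F ¬d.
                  branch 1.2.1.2.1 (add T (a ∧ ¬a), T ¬d):
                    T (a ∧ ¬a): α-rule — add T a, T ¬a.
                    × closes — contains both a and ¬a.
                  branch 1.2.1.2.2 (add F (a ∧ ¬a), F ¬d):
                    F (a ∧ ¬a): β-rule — branch into F a  //  F ¬a.
                      branch 1.2.1.2.2.1 (add F a):
                        ○ open, literals {a=F, c=T, d=T}.
                      branch 1.2.1.2.2.2 (add F ¬a):
                        ○ open, literals {a=T, c=T, d=T}.
          branch 1.2.2 (add T (f → a)):
            T (¬f ∨ ((a ∧ ¬a) ↔ ¬d)): β-rule — branch into T ¬f  //  T ((a ∧ ¬a) ↔ ¬d).
              branch 1.2.2.1 (add T ¬f):
                T (f → a): β-rule — branch into F f  //  T a.
                  branch 1.2.2.1.1 (add F f):
                    ○ open, literals {f=F}.
                  branch 1.2.2.1.2 (add T a):
                    ○ open, literals {a=T, f=F}.
              branch 1.2.2.2 (add T ((a ∧ ¬a) ↔ ¬d)):
                T (f → a): β-rule — branch into F f  //  T a.
                  branch 1.2.2.2.1 (add F f):
                    T ((a ∧ ¬a) ↔ ¬d): β-rule — branch into T (a ∧ ¬a), T ¬d  //  F (a ∧ ¬a), F ¬d.
                      branch 1.2.2.2.1.1 (add T (a ∧ ¬a), T ¬d):
                        T (a ∧ ¬a): α-rule — add T a, T ¬a.
                        × closes — contains both a and ¬a.
                      branch 1.2.2.2.1.2 (add F (a ∧ ¬a), F ¬d):
                        F (a ∧ ¬a): β-rule — branch into F a  //  F ¬a.
                          branch 1.2.2.2.1.2.1 (add F a):
                            ○ open, literals {a=F, d=T, f=F}.
                          branch 1.2.2.2.1.2.2 (add F ¬a):
                            ○ open, literals {a=T, d=T, f=F}.
                  branch 1.2.2.2.2 (add T a):
                    T ((a ∧ ¬a) ↔ ¬d): β-rule — branch into T (a ∧ ¬a), T ¬d  //  F (a ∧ ¬a), F ¬d.
                      branch 1.2.2.2.2.1 (add T (a ∧ ¬a), T ¬d):
                        T (a ∧ ¬a): α-rule — add T a, T ¬a.
                        × closes — contains both a and ¬a.
                      branch 1.2.2.2.2.2 (add F (a ∧ ¬a), F ¬d):
                        F (a ∧ ¬a): β-rule — branch into F a  //  F ¬a.
                          branch 1.2.2.2.2.2.1 (add F a):
                            × closes — contains both a and ¬a.
                          branch 1.2.2.2.2.2.2 (add F ¬a):
                            ○ open, literals {a=T, d=T}.
  branch 2 (add T (e → (¬b ∧ b))):
    T (e → (¬b ∧ b)): β-rule — branch into F e  //  T (¬b ∧ b).
      branch 2.1 (add F e):
        ○ open, literals {e=F}.
      branch 2.2 (add T (¬b ∧ b)):
        T (¬b ∧ b): α-rule — add T ¬b, T b.
        × closes — contains both b and ¬b.
5 branches closed, 10 open.
Each open branch fixes some atoms; the unmentioned ones are free. Counting distinct full assignments: branch {d=T} (a, b, c, e, f) contributes 32 new; branch {c=T, f=F} (a, b, d, e) contributes 8 new; branch {a=F, c=T, d=T} (b, e, f) contributes 0 new; branch {a=T, c=T, d=T} (b, e, f) contributes 0 new; branch {f=F} (a, b, c, d, e) contributes 8 new; branch {a=T, f=F} (b, c, d, e) contributes 0 new; branch {a=F, d=T, f=F} (b, c, e) contributes 0 new; branch {a=T, d=T, f=F} (b, c, e) contributes 0 new; branch {a=T, d=T} (b, c, e, f) contributes 0 new; branch {e=F} (a, b, c, d, f) contributes 8 new. Total: 56.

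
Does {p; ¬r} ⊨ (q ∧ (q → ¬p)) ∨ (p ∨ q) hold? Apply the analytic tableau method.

Yes

Initial set: {T p; T ¬r; F ((q ∧ (q → ¬p)) ∨ (p ∨ q))}.
F ((q ∧ (q → ¬p)) ∨ (p ∨ q)): α-rule — add F (q ∧ (q → ¬p)), F (p ∨ q).
F (p ∨ q): α-rule — add F p, F q.
× closes — contains both p and ¬p.
All 1 branch closes.
Every branch closed, so the premises entail the conclusion.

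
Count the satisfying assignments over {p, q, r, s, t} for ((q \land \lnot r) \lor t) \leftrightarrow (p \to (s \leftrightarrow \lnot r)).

18

Initial set: {T (((q \land \lnot r) \lor t) \leftrightarrow (p \to (s \leftrightarrow \lnot r)))}.
T (((q \land \lnot r) \lor t) \leftrightarrow (p \to (s \leftrightarrow \lnot r))): β-rule — branch into T ((q \land \lnot r) \lor t), T (p \to (s \leftrightarrow \lnot r))  //  F ((q \land \lnot r) \lor t), F (p \to (s \leftrightarrow \lnot r)).
  branch 1 (add T ((q \land \lnot r) \lor t), T (p \to (s \leftrightarrow \lnot r))):
    T ((q \land \lnot r) \lor t): β-rule — branch into T (q \land \lnot r)  //  T t.
      branch 1.1 (add T (q \land \lnot r)):
        T (q \land \lnot r): α-rule — add T q, T \lnot r.
        T (p \to (s \leftrightarrow \lnot r)): β-rule — branch into F p  //  T (s \leftrightarrow \lnot r).
          branch 1.1.1 (add F p):
            ○ open, literals {p=0, q=1, r=0}.
          branch 1.1.2 (add T (s \leftrightarrow \lnot r)):
            T (s \leftrightarrow \lnot r): β-rule — branch into T s, T \lnot r  //  F s, F \lnot r.
              branch 1.1.2.1 (add T s, T \lnot r):
                ○ open, literals {q=1, r=0, s=1}.
              branch 1.1.2.2 (add F s, F \lnot r):
                × closes — contains both r and \lnot r.
      branch 1.2 (add T t):
        T (p \to (s \leftrightarrow \lnot r)): β-rule — branch into F p  //  T (s \leftrightarrow \lnot r).
          branch 1.2.1 (add F p):
            ○ open, literals {p=0, t=1}.
          branch 1.2.2 (add T (s \leftrightarrow \lnot r)):
            T (s \leftrightarrow \lnot r): β-rule — branch into T s, T \lnot r  //  F s, F \lnot r.
              branch 1.2.2.1 (add T s, T \lnot r):
                ○ open, literals {r=0, s=1, t=1}.
              branch 1.2.2.2 (add F s, F \lnot r):
                ○ open, literals {r=1, s=0, t=1}.
  branch 2 (add F ((q \land \lnot r) \lor t), F (p \to (s \leftrightarrow \lnot r))):
    F ((q \land \lnot r) \lor t): α-rule — add F (q \land \lnot r), F t.
    F (p \to (s \leftrightarrow \lnot r)): α-rule — add T p, F (s \leftrightarrow \lnot r).
    F (q \land \lnot r): β-rule — branch into F q  //  F \lnot r.
      branch 2.1 (add F q):
        F (s \leftrightarrow \lnot r): β-rule — branch into T s, F \lnot r  //  F s, T \lnot r.
          branch 2.1.1 (add T s, F \lnot r):
            ○ open, literals {p=1, q=0, r=1, s=1, t=0}.
          branch 2.1.2 (add F s, T \lnot r):
            ○ open, literals {p=1, q=0, r=0, s=0, t=0}.
      branch 2.2 (add F \lnot r):
        F (s \leftrightarrow \lnot r): β-rule — branch into T s, F \lnot r  //  F s, T \lnot r.
          branch 2.2.1 (add T s, F \lnot r):
            ○ open, literals {p=1, r=1, s=1, t=0}.
          branch 2.2.2 (add F s, T \lnot r):
            × closes — contains both r and \lnot r.
2 branches closed, 8 open.
Each open branch fixes some atoms; the unmentioned ones are free. Counting distinct full assignments: branch {p=0, q=1, r=0} (s, t) contributes 4 new; branch {q=1, r=0, s=1} (p, t) contributes 2 new; branch {p=0, t=1} (q, r, s) contributes 6 new; branch {r=0, s=1, t=1} (p, q) contributes 1 new; branch {r=1, s=0, t=1} (p, q) contributes 2 new; branch {p=1, q=0, r=1, s=1, t=0} (none free) contributes 1 new; branch {p=1, q=0, r=0, s=0, t=0} (none free) contributes 1 new; branch {p=1, r=1, s=1, t=0} (q) contributes 1 new. Total: 18.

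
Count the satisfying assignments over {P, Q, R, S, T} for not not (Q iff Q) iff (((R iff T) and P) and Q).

Initial set: {T (not not (Q iff Q) iff (((R iff T) and P) and Q))}.
T (not not (Q iff Q) iff (((R iff T) and P) and Q)): β-rule — branch into T not not (Q iff Q), T (((R iff T) and P) and Q)  //  F not not (Q iff Q), F (((R iff T) and P) and Q).
  branch 1 (add T not not (Q iff Q), T (((R iff T) and P) and Q)):
    T not not (Q iff Q): drop double negation, giving T (Q iff Q).
    T (((R iff T) and P) and Q): α-rule — add T ((R iff T) and P), T Q.
    T ((R iff T) and P): α-rule — add T (R iff T), T P.
    T (Q iff Q): β-rule — branch into T Q, T Q  //  F Q, F Q.
      branch 1.1 (add T Q, T Q):
        T (R iff T): β-rule — branch into T R, T T  //  F R, F T.
          branch 1.1.1 (add T R, T T):
            ○ open, literals {P=1, Q=1, R=1, T=1}.
          branch 1.1.2 (add F R, F T):
            ○ open, literals {P=1, Q=1, R=0, T=0}.
      branch 1.2 (add F Q, F Q):
        × closes — contains both Q and not Q.
  branch 2 (add F not not (Q iff Q), F (((R iff T) and P) and Q)):
    F not not (Q iff Q): drop double negation, giving F (Q iff Q).
    F (((R iff T) and P) and Q): β-rule — branch into F ((R iff T) and P)  //  F Q.
      branch 2.1 (add F ((R iff T) and P)):
        F (Q iff Q): β-rule — branch into T Q, F Q  //  F Q, T Q.
          branch 2.1.1 (add T Q, F Q):
            × closes — contains both Q and not Q.
          branch 2.1.2 (add F Q, T Q):
            × closes — contains both Q and not Q.
      branch 2.2 (add F Q):
        F (Q iff Q): β-rule — branch into T Q, F Q  //  F Q, T Q.
          branch 2.2.1 (add T Q, F Q):
            × closes — contains both Q and not Q.
          branch 2.2.2 (add F Q, T Q):
            × closes — contains both Q and not Q.
5 branches closed, 2 open.
Each open branch fixes some atoms; the unmentioned ones are free. Counting distinct full assignments: branch {P=1, Q=1, R=1, T=1} (S) contributes 2 new; branch {P=1, Q=1, R=0, T=0} (S) contributes 2 new. Total: 4.

4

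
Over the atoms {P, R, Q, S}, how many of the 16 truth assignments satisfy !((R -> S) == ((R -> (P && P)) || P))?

4

Initial set: {T !((R -> S) == ((R -> (P && P)) || P))}.
T !((R -> S) == ((R -> (P && P)) || P)): β-rule — branch into T (R -> S), F ((R -> (P && P)) || P)  //  F (R -> S), T ((R -> (P && P)) || P).
  branch 1 (add T (R -> S), F ((R -> (P && P)) || P)):
    F ((R -> (P && P)) || P): α-rule — add F (R -> (P && P)), F P.
    F (R -> (P && P)): α-rule — add T R, F (P && P).
    T (R -> S): β-rule — branch into F R  //  T S.
      branch 1.1 (add F R):
        × closes — contains both R and !R.
      branch 1.2 (add T S):
        F (P && P): β-rule — branch into F P  //  F P.
          branch 1.2.1 (add F P):
            ○ open, literals {P=false, R=true, S=true}.
          branch 1.2.2 (add F P):
            ○ open, literals {P=false, R=true, S=true}.
  branch 2 (add F (R -> S), T ((R -> (P && P)) || P)):
    F (R -> S): α-rule — add T R, F S.
    T ((R -> (P && P)) || P): β-rule — branch into T (R -> (P && P))  //  T P.
      branch 2.1 (add T (R -> (P && P))):
        T (R -> (P && P)): β-rule — branch into F R  //  T (P && P).
          branch 2.1.1 (add F R):
            × closes — contains both R and !R.
          branch 2.1.2 (add T (P && P)):
            T (P && P): α-rule — add T P, T P.
            ○ open, literals {P=true, R=true, S=false}.
      branch 2.2 (add T P):
        ○ open, literals {P=true, R=true, S=false}.
2 branches closed, 4 open.
Each open branch fixes some atoms; the unmentioned ones are free. Counting distinct full assignments: branch {P=false, R=true, S=true} (Q) contributes 2 new; branch {P=false, R=true, S=true} (Q) contributes 0 new; branch {P=true, R=true, S=false} (Q) contributes 2 new; branch {P=true, R=true, S=false} (Q) contributes 0 new. Total: 4.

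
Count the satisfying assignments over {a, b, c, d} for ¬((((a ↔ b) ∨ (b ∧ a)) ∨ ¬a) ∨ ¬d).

Initial set: {¬((((a ↔ b) ∨ (b ∧ a)) ∨ ¬a) ∨ ¬d)}.
¬((((a ↔ b) ∨ (b ∧ a)) ∨ ¬a) ∨ ¬d): α-rule — add ¬(((a ↔ b) ∨ (b ∧ a)) ∨ ¬a), ¬¬d.
¬(((a ↔ b) ∨ (b ∧ a)) ∨ ¬a): α-rule — add ¬((a ↔ b) ∨ (b ∧ a)), ¬¬a.
¬((a ↔ b) ∨ (b ∧ a)): α-rule — add ¬(a ↔ b), ¬(b ∧ a).
¬(a ↔ b): β-rule — branch into a, ¬b  //  ¬a, b.
  branch 1 (add a, ¬b):
    ¬(b ∧ a): β-rule — branch into ¬b  //  ¬a.
      branch 1.1 (add ¬b):
        ○ open, literals {a=true, b=false, d=true}.
      branch 1.2 (add ¬a):
        × closes — contains both a and ¬a.
  branch 2 (add ¬a, b):
    × closes — contains both a and ¬a.
2 branches closed, 1 open.
Each open branch fixes some atoms; the unmentioned ones are free. Counting distinct full assignments: branch {a=true, b=false, d=true} (c) contributes 2 new. Total: 2.

2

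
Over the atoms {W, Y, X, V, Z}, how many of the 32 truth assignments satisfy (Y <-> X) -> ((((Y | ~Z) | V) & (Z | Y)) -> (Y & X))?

30

Initial set: {((Y <-> X) -> ((((Y | ~Z) | V) & (Z | Y)) -> (Y & X)))}.
((Y <-> X) -> ((((Y | ~Z) | V) & (Z | Y)) -> (Y & X))): β-rule — branch into ~(Y <-> X)  //  ((((Y | ~Z) | V) & (Z | Y)) -> (Y & X)).
  branch 1 (add ~(Y <-> X)):
    ~(Y <-> X): β-rule — branch into Y, ~X  //  ~Y, X.
      branch 1.1 (add Y, ~X):
        ○ open, literals {X=false, Y=true}.
      branch 1.2 (add ~Y, X):
        ○ open, literals {X=true, Y=false}.
  branch 2 (add ((((Y | ~Z) | V) & (Z | Y)) -> (Y & X))):
    ((((Y | ~Z) | V) & (Z | Y)) -> (Y & X)): β-rule — branch into ~(((Y | ~Z) | V) & (Z | Y))  //  (Y & X).
      branch 2.1 (add ~(((Y | ~Z) | V) & (Z | Y))):
        ~(((Y | ~Z) | V) & (Z | Y)): β-rule — branch into ~((Y | ~Z) | V)  //  ~(Z | Y).
          branch 2.1.1 (add ~((Y | ~Z) | V)):
            ~((Y | ~Z) | V): α-rule — add ~(Y | ~Z), ~V.
            ~(Y | ~Z): α-rule — add ~Y, ~~Z.
            ○ open, literals {V=false, Y=false, Z=true}.
          branch 2.1.2 (add ~(Z | Y)):
            ~(Z | Y): α-rule — add ~Z, ~Y.
            ○ open, literals {Y=false, Z=false}.
      branch 2.2 (add (Y & X)):
        (Y & X): α-rule — add Y, X.
        ○ open, literals {X=true, Y=true}.
0 branches closed, 5 open.
Each open branch fixes some atoms; the unmentioned ones are free. Counting distinct full assignments: branch {X=false, Y=true} (W, V, Z) contributes 8 new; branch {X=true, Y=false} (W, V, Z) contributes 8 new; branch {V=false, Y=false, Z=true} (W, X) contributes 2 new; branch {Y=false, Z=false} (W, X, V) contributes 4 new; branch {X=true, Y=true} (W, V, Z) contributes 8 new. Total: 30.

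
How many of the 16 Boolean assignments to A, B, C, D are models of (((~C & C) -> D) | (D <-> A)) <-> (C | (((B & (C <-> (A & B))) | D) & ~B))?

10

Initial set: {T ((((~C & C) -> D) | (D <-> A)) <-> (C | (((B & (C <-> (A & B))) | D) & ~B)))}.
T ((((~C & C) -> D) | (D <-> A)) <-> (C | (((B & (C <-> (A & B))) | D) & ~B))): β-rule — branch into T (((~C & C) -> D) | (D <-> A)), T (C | (((B & (C <-> (A & B))) | D) & ~B))  //  F (((~C & C) -> D) | (D <-> A)), F (C | (((B & (C <-> (A & B))) | D) & ~B)).
  branch 1 (add T (((~C & C) -> D) | (D <-> A)), T (C | (((B & (C <-> (A & B))) | D) & ~B))):
    T (((~C & C) -> D) | (D <-> A)): β-rule — branch into T ((~C & C) -> D)  //  T (D <-> A).
      branch 1.1 (add T ((~C & C) -> D)):
        T (C | (((B & (C <-> (A & B))) | D) & ~B)): β-rule — branch into T C  //  T (((B & (C <-> (A & B))) | D) & ~B).
          branch 1.1.1 (add T C):
            T ((~C & C) -> D): β-rule — branch into F (~C & C)  //  T D.
              branch 1.1.1.1 (add F (~C & C)):
                F (~C & C): β-rule — branch into F ~C  //  F C.
                  branch 1.1.1.1.1 (add F ~C):
                    ○ open, literals {C=T}.
                  branch 1.1.1.1.2 (add F C):
                    × closes — contains both C and ~C.
              branch 1.1.1.2 (add T D):
                ○ open, literals {C=T, D=T}.
          branch 1.1.2 (add T (((B & (C <-> (A & B))) | D) & ~B)):
            T (((B & (C <-> (A & B))) | D) & ~B): α-rule — add T ((B & (C <-> (A & B))) | D), T ~B.
            T ((~C & C) -> D): β-rule — branch into F (~C & C)  //  T D.
              branch 1.1.2.1 (add F (~C & C)):
                T ((B & (C <-> (A & B))) | D): β-rule — branch into T (B & (C <-> (A & B)))  //  T D.
                  branch 1.1.2.1.1 (add T (B & (C <-> (A & B)))):
                    T (B & (C <-> (A & B))): α-rule — add T B, T (C <-> (A & B)).
                    × closes — contains both B and ~B.
                  branch 1.1.2.1.2 (add T D):
                    F (~C & C): β-rule — branch into F ~C  //  F C.
                      branch 1.1.2.1.2.1 (add F ~C):
                        ○ open, literals {B=F, C=T, D=T}.
                      branch 1.1.2.1.2.2 (add F C):
                        ○ open, literals {B=F, C=F, D=T}.
              branch 1.1.2.2 (add T D):
                T ((B & (C <-> (A & B))) | D): β-rule — branch into T (B & (C <-> (A & B)))  //  T D.
                  branch 1.1.2.2.1 (add T (B & (C <-> (A & B)))):
                    T (B & (C <-> (A & B))): α-rule — add T B, T (C <-> (A & B)).
                    × closes — contains both B and ~B.
                  branch 1.1.2.2.2 (add T D):
                    ○ open, literals {B=F, D=T}.
      branch 1.2 (add T (D <-> A)):
        T (C | (((B & (C <-> (A & B))) | D) & ~B)): β-rule — branch into T C  //  T (((B & (C <-> (A & B))) | D) & ~B).
          branch 1.2.1 (add T C):
            T (D <-> A): β-rule — branch into T D, T A  //  F D, F A.
              branch 1.2.1.1 (add T D, T A):
                ○ open, literals {A=T, C=T, D=T}.
              branch 1.2.1.2 (add F D, F A):
                ○ open, literals {A=F, C=T, D=F}.
          branch 1.2.2 (add T (((B & (C <-> (A & B))) | D) & ~B)):
            T (((B & (C <-> (A & B))) | D) & ~B): α-rule — add T ((B & (C <-> (A & B))) | D), T ~B.
            T (D <-> A): β-rule — branch into T D, T A  //  F D, F A.
              branch 1.2.2.1 (add T D, T A):
                T ((B & (C <-> (A & B))) | D): β-rule — branch into T (B & (C <-> (A & B)))  //  T D.
                  branch 1.2.2.1.1 (add T (B & (C <-> (A & B)))):
                    T (B & (C <-> (A & B))): α-rule — add T B, T (C <-> (A & B)).
                    × closes — contains both B and ~B.
                  branch 1.2.2.1.2 (add T D):
                    ○ open, literals {A=T, B=F, D=T}.
              branch 1.2.2.2 (add F D, F A):
                T ((B & (C <-> (A & B))) | D): β-rule — branch into T (B & (C <-> (A & B)))  //  T D.
                  branch 1.2.2.2.1 (add T (B & (C <-> (A & B)))):
                    T (B & (C <-> (A & B))): α-rule — add T B, T (C <-> (A & B)).
                    × closes — contains both B and ~B.
                  branch 1.2.2.2.2 (add T D):
                    × closes — contains both D and ~D.
  branch 2 (add F (((~C & C) -> D) | (D <-> A)), F (C | (((B & (C <-> (A & B))) | D) & ~B))):
    F (((~C & C) -> D) | (D <-> A)): α-rule — add F ((~C & C) -> D), F (D <-> A).
    F (C | (((B & (C <-> (A & B))) | D) & ~B)): α-rule — add F C, F (((B & (C <-> (A & B))) | D) & ~B).
    F ((~C & C) -> D): α-rule — add T (~C & C), F D.
    T (~C & C): α-rule — add T ~C, T C.
    × closes — contains both C and ~C.
7 branches closed, 8 open.
Each open branch fixes some atoms; the unmentioned ones are free. Counting distinct full assignments: branch {C=T} (A, B, D) contributes 8 new; branch {C=T, D=T} (A, B) contributes 0 new; branch {B=F, C=T, D=T} (A) contributes 0 new; branch {B=F, C=F, D=T} (A) contributes 2 new; branch {B=F, D=T} (A, C) contributes 0 new; branch {A=T, C=T, D=T} (B) contributes 0 new; branch {A=F, C=T, D=F} (B) contributes 0 new; branch {A=T, B=F, D=T} (C) contributes 0 new. Total: 10.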